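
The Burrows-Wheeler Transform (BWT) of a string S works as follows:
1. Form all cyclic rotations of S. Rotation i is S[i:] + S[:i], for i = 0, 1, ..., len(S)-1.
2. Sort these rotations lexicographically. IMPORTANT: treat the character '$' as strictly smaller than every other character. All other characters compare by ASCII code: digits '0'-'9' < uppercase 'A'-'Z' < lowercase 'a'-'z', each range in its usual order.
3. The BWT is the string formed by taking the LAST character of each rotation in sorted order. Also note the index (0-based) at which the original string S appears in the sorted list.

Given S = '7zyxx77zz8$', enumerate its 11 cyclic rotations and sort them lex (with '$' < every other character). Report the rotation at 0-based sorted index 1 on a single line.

Answer: 77zz8$7zyxx

Derivation:
All 11 rotations (rotation i = S[i:]+S[:i]):
  rot[0] = 7zyxx77zz8$
  rot[1] = zyxx77zz8$7
  rot[2] = yxx77zz8$7z
  rot[3] = xx77zz8$7zy
  rot[4] = x77zz8$7zyx
  rot[5] = 77zz8$7zyxx
  rot[6] = 7zz8$7zyxx7
  rot[7] = zz8$7zyxx77
  rot[8] = z8$7zyxx77z
  rot[9] = 8$7zyxx77zz
  rot[10] = $7zyxx77zz8
Sorted (with $ < everything):
  sorted[0] = $7zyxx77zz8
  sorted[1] = 77zz8$7zyxx
  sorted[2] = 7zyxx77zz8$
  sorted[3] = 7zz8$7zyxx7
  sorted[4] = 8$7zyxx77zz
  sorted[5] = x77zz8$7zyx
  sorted[6] = xx77zz8$7zy
  sorted[7] = yxx77zz8$7z
  sorted[8] = z8$7zyxx77z
  sorted[9] = zyxx77zz8$7
  sorted[10] = zz8$7zyxx77
sorted[1] = 77zz8$7zyxx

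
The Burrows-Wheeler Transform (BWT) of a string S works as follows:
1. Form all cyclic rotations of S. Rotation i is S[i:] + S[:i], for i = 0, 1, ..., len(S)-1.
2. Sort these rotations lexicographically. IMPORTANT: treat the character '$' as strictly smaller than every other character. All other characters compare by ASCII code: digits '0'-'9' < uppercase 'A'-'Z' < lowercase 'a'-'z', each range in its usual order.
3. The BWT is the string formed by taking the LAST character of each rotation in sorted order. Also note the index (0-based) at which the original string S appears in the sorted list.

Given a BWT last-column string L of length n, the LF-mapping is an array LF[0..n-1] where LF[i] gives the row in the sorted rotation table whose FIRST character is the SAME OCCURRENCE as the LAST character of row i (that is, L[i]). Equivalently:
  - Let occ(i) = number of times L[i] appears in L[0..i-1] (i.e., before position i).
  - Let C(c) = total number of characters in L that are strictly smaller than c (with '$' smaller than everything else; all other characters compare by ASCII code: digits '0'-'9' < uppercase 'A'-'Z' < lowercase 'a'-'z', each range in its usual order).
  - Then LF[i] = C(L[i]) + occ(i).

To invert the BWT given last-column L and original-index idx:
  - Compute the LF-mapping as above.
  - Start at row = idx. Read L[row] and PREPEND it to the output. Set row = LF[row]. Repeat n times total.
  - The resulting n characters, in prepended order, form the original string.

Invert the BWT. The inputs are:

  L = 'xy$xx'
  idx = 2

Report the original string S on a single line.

LF mapping: 1 4 0 2 3
Walk LF starting at row 2, prepending L[row]:
  step 1: row=2, L[2]='$', prepend. Next row=LF[2]=0
  step 2: row=0, L[0]='x', prepend. Next row=LF[0]=1
  step 3: row=1, L[1]='y', prepend. Next row=LF[1]=4
  step 4: row=4, L[4]='x', prepend. Next row=LF[4]=3
  step 5: row=3, L[3]='x', prepend. Next row=LF[3]=2
Reversed output: xxyx$

Answer: xxyx$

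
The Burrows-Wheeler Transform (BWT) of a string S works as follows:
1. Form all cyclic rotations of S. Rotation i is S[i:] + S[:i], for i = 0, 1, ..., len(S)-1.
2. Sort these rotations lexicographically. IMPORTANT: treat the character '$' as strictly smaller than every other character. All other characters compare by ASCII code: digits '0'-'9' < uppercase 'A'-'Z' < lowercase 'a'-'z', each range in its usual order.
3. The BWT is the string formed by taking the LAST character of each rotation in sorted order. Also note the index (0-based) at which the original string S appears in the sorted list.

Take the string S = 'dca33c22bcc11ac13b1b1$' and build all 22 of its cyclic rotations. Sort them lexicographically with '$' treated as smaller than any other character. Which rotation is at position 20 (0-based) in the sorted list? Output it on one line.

Answer: cc11ac13b1b1$dca33c22b

Derivation:
All 22 rotations (rotation i = S[i:]+S[:i]):
  rot[0] = dca33c22bcc11ac13b1b1$
  rot[1] = ca33c22bcc11ac13b1b1$d
  rot[2] = a33c22bcc11ac13b1b1$dc
  rot[3] = 33c22bcc11ac13b1b1$dca
  rot[4] = 3c22bcc11ac13b1b1$dca3
  rot[5] = c22bcc11ac13b1b1$dca33
  rot[6] = 22bcc11ac13b1b1$dca33c
  rot[7] = 2bcc11ac13b1b1$dca33c2
  rot[8] = bcc11ac13b1b1$dca33c22
  rot[9] = cc11ac13b1b1$dca33c22b
  rot[10] = c11ac13b1b1$dca33c22bc
  rot[11] = 11ac13b1b1$dca33c22bcc
  rot[12] = 1ac13b1b1$dca33c22bcc1
  rot[13] = ac13b1b1$dca33c22bcc11
  rot[14] = c13b1b1$dca33c22bcc11a
  rot[15] = 13b1b1$dca33c22bcc11ac
  rot[16] = 3b1b1$dca33c22bcc11ac1
  rot[17] = b1b1$dca33c22bcc11ac13
  rot[18] = 1b1$dca33c22bcc11ac13b
  rot[19] = b1$dca33c22bcc11ac13b1
  rot[20] = 1$dca33c22bcc11ac13b1b
  rot[21] = $dca33c22bcc11ac13b1b1
Sorted (with $ < everything):
  sorted[0] = $dca33c22bcc11ac13b1b1
  sorted[1] = 1$dca33c22bcc11ac13b1b
  sorted[2] = 11ac13b1b1$dca33c22bcc
  sorted[3] = 13b1b1$dca33c22bcc11ac
  sorted[4] = 1ac13b1b1$dca33c22bcc1
  sorted[5] = 1b1$dca33c22bcc11ac13b
  sorted[6] = 22bcc11ac13b1b1$dca33c
  sorted[7] = 2bcc11ac13b1b1$dca33c2
  sorted[8] = 33c22bcc11ac13b1b1$dca
  sorted[9] = 3b1b1$dca33c22bcc11ac1
  sorted[10] = 3c22bcc11ac13b1b1$dca3
  sorted[11] = a33c22bcc11ac13b1b1$dc
  sorted[12] = ac13b1b1$dca33c22bcc11
  sorted[13] = b1$dca33c22bcc11ac13b1
  sorted[14] = b1b1$dca33c22bcc11ac13
  sorted[15] = bcc11ac13b1b1$dca33c22
  sorted[16] = c11ac13b1b1$dca33c22bc
  sorted[17] = c13b1b1$dca33c22bcc11a
  sorted[18] = c22bcc11ac13b1b1$dca33
  sorted[19] = ca33c22bcc11ac13b1b1$d
  sorted[20] = cc11ac13b1b1$dca33c22b
  sorted[21] = dca33c22bcc11ac13b1b1$
sorted[20] = cc11ac13b1b1$dca33c22b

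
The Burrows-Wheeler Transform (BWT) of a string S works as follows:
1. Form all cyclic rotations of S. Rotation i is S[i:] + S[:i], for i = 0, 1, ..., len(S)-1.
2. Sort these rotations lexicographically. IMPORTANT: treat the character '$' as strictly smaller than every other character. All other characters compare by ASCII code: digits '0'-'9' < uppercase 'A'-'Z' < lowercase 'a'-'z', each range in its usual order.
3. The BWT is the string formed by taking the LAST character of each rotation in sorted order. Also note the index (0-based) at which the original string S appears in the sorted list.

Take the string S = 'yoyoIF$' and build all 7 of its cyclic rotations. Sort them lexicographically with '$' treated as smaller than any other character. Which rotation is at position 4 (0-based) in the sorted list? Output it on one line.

Answer: oyoIF$y

Derivation:
All 7 rotations (rotation i = S[i:]+S[:i]):
  rot[0] = yoyoIF$
  rot[1] = oyoIF$y
  rot[2] = yoIF$yo
  rot[3] = oIF$yoy
  rot[4] = IF$yoyo
  rot[5] = F$yoyoI
  rot[6] = $yoyoIF
Sorted (with $ < everything):
  sorted[0] = $yoyoIF
  sorted[1] = F$yoyoI
  sorted[2] = IF$yoyo
  sorted[3] = oIF$yoy
  sorted[4] = oyoIF$y
  sorted[5] = yoIF$yo
  sorted[6] = yoyoIF$
sorted[4] = oyoIF$y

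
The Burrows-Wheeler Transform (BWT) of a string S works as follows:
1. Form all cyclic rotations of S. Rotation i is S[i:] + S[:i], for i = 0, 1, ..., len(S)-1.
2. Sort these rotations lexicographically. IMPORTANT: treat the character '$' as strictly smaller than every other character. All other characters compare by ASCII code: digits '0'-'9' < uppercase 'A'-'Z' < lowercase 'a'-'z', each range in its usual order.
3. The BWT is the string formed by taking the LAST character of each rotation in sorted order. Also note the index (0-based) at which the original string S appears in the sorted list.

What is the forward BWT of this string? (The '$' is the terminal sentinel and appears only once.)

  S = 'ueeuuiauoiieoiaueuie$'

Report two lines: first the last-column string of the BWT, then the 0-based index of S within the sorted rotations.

Answer: eiiiuiueouuioeu$aueae
15

Derivation:
All 21 rotations (rotation i = S[i:]+S[:i]):
  rot[0] = ueeuuiauoiieoiaueuie$
  rot[1] = eeuuiauoiieoiaueuie$u
  rot[2] = euuiauoiieoiaueuie$ue
  rot[3] = uuiauoiieoiaueuie$uee
  rot[4] = uiauoiieoiaueuie$ueeu
  rot[5] = iauoiieoiaueuie$ueeuu
  rot[6] = auoiieoiaueuie$ueeuui
  rot[7] = uoiieoiaueuie$ueeuuia
  rot[8] = oiieoiaueuie$ueeuuiau
  rot[9] = iieoiaueuie$ueeuuiauo
  rot[10] = ieoiaueuie$ueeuuiauoi
  rot[11] = eoiaueuie$ueeuuiauoii
  rot[12] = oiaueuie$ueeuuiauoiie
  rot[13] = iaueuie$ueeuuiauoiieo
  rot[14] = aueuie$ueeuuiauoiieoi
  rot[15] = ueuie$ueeuuiauoiieoia
  rot[16] = euie$ueeuuiauoiieoiau
  rot[17] = uie$ueeuuiauoiieoiaue
  rot[18] = ie$ueeuuiauoiieoiaueu
  rot[19] = e$ueeuuiauoiieoiaueui
  rot[20] = $ueeuuiauoiieoiaueuie
Sorted (with $ < everything):
  sorted[0] = $ueeuuiauoiieoiaueuie  (last char: 'e')
  sorted[1] = aueuie$ueeuuiauoiieoi  (last char: 'i')
  sorted[2] = auoiieoiaueuie$ueeuui  (last char: 'i')
  sorted[3] = e$ueeuuiauoiieoiaueui  (last char: 'i')
  sorted[4] = eeuuiauoiieoiaueuie$u  (last char: 'u')
  sorted[5] = eoiaueuie$ueeuuiauoii  (last char: 'i')
  sorted[6] = euie$ueeuuiauoiieoiau  (last char: 'u')
  sorted[7] = euuiauoiieoiaueuie$ue  (last char: 'e')
  sorted[8] = iaueuie$ueeuuiauoiieo  (last char: 'o')
  sorted[9] = iauoiieoiaueuie$ueeuu  (last char: 'u')
  sorted[10] = ie$ueeuuiauoiieoiaueu  (last char: 'u')
  sorted[11] = ieoiaueuie$ueeuuiauoi  (last char: 'i')
  sorted[12] = iieoiaueuie$ueeuuiauo  (last char: 'o')
  sorted[13] = oiaueuie$ueeuuiauoiie  (last char: 'e')
  sorted[14] = oiieoiaueuie$ueeuuiau  (last char: 'u')
  sorted[15] = ueeuuiauoiieoiaueuie$  (last char: '$')
  sorted[16] = ueuie$ueeuuiauoiieoia  (last char: 'a')
  sorted[17] = uiauoiieoiaueuie$ueeu  (last char: 'u')
  sorted[18] = uie$ueeuuiauoiieoiaue  (last char: 'e')
  sorted[19] = uoiieoiaueuie$ueeuuia  (last char: 'a')
  sorted[20] = uuiauoiieoiaueuie$uee  (last char: 'e')
Last column: eiiiuiueouuioeu$aueae
Original string S is at sorted index 15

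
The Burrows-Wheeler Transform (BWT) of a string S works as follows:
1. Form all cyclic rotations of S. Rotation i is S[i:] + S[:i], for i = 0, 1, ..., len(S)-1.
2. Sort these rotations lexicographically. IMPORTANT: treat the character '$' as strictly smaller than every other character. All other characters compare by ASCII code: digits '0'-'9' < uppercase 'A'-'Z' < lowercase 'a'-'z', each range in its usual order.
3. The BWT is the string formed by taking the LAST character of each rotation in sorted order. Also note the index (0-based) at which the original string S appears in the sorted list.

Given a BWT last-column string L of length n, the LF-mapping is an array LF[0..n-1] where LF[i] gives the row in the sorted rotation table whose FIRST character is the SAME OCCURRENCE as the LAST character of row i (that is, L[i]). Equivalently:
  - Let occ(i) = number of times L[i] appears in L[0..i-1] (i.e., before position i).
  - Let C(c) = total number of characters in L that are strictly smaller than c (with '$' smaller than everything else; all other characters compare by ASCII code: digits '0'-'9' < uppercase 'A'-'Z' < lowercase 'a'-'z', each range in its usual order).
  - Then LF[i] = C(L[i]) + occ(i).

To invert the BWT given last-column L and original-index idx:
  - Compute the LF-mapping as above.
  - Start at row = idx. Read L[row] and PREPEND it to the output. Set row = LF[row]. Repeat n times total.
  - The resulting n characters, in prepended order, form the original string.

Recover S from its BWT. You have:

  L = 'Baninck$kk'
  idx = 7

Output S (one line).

LF mapping: 1 2 8 4 9 3 5 0 6 7
Walk LF starting at row 7, prepending L[row]:
  step 1: row=7, L[7]='$', prepend. Next row=LF[7]=0
  step 2: row=0, L[0]='B', prepend. Next row=LF[0]=1
  step 3: row=1, L[1]='a', prepend. Next row=LF[1]=2
  step 4: row=2, L[2]='n', prepend. Next row=LF[2]=8
  step 5: row=8, L[8]='k', prepend. Next row=LF[8]=6
  step 6: row=6, L[6]='k', prepend. Next row=LF[6]=5
  step 7: row=5, L[5]='c', prepend. Next row=LF[5]=3
  step 8: row=3, L[3]='i', prepend. Next row=LF[3]=4
  step 9: row=4, L[4]='n', prepend. Next row=LF[4]=9
  step 10: row=9, L[9]='k', prepend. Next row=LF[9]=7
Reversed output: knickknaB$

Answer: knickknaB$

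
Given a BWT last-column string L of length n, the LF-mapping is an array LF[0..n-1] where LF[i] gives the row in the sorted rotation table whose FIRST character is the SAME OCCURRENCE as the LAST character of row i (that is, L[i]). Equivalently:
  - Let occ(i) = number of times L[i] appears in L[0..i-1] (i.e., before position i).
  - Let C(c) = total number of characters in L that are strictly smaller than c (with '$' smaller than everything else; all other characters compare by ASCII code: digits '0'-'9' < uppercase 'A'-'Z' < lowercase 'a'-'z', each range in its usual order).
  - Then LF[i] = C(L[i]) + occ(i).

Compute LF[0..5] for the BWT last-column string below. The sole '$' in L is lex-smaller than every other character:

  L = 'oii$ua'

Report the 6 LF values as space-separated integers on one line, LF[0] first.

Char counts: '$':1, 'a':1, 'i':2, 'o':1, 'u':1
C (first-col start): C('$')=0, C('a')=1, C('i')=2, C('o')=4, C('u')=5
L[0]='o': occ=0, LF[0]=C('o')+0=4+0=4
L[1]='i': occ=0, LF[1]=C('i')+0=2+0=2
L[2]='i': occ=1, LF[2]=C('i')+1=2+1=3
L[3]='$': occ=0, LF[3]=C('$')+0=0+0=0
L[4]='u': occ=0, LF[4]=C('u')+0=5+0=5
L[5]='a': occ=0, LF[5]=C('a')+0=1+0=1

Answer: 4 2 3 0 5 1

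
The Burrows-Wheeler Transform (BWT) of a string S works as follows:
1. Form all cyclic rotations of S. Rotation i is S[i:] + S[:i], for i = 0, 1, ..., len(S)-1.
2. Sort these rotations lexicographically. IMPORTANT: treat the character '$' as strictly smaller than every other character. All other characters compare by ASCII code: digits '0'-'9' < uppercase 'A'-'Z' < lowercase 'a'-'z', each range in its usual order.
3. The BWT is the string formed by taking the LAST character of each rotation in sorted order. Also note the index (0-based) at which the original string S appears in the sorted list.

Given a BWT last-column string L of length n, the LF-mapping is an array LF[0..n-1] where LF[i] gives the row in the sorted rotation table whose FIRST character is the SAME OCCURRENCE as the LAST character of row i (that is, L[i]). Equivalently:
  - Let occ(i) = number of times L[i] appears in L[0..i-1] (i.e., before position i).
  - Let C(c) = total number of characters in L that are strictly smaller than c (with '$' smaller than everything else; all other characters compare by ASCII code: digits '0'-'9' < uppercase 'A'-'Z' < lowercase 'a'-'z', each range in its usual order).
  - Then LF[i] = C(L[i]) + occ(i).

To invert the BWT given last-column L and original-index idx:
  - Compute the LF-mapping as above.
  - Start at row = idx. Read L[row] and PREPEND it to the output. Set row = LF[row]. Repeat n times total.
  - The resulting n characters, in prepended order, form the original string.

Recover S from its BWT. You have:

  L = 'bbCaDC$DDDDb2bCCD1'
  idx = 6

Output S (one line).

LF mapping: 14 15 3 13 7 4 0 8 9 10 11 16 2 17 5 6 12 1
Walk LF starting at row 6, prepending L[row]:
  step 1: row=6, L[6]='$', prepend. Next row=LF[6]=0
  step 2: row=0, L[0]='b', prepend. Next row=LF[0]=14
  step 3: row=14, L[14]='C', prepend. Next row=LF[14]=5
  step 4: row=5, L[5]='C', prepend. Next row=LF[5]=4
  step 5: row=4, L[4]='D', prepend. Next row=LF[4]=7
  step 6: row=7, L[7]='D', prepend. Next row=LF[7]=8
  step 7: row=8, L[8]='D', prepend. Next row=LF[8]=9
  step 8: row=9, L[9]='D', prepend. Next row=LF[9]=10
  step 9: row=10, L[10]='D', prepend. Next row=LF[10]=11
  step 10: row=11, L[11]='b', prepend. Next row=LF[11]=16
  step 11: row=16, L[16]='D', prepend. Next row=LF[16]=12
  step 12: row=12, L[12]='2', prepend. Next row=LF[12]=2
  step 13: row=2, L[2]='C', prepend. Next row=LF[2]=3
  step 14: row=3, L[3]='a', prepend. Next row=LF[3]=13
  step 15: row=13, L[13]='b', prepend. Next row=LF[13]=17
  step 16: row=17, L[17]='1', prepend. Next row=LF[17]=1
  step 17: row=1, L[1]='b', prepend. Next row=LF[1]=15
  step 18: row=15, L[15]='C', prepend. Next row=LF[15]=6
Reversed output: Cb1baC2DbDDDDDCCb$

Answer: Cb1baC2DbDDDDDCCb$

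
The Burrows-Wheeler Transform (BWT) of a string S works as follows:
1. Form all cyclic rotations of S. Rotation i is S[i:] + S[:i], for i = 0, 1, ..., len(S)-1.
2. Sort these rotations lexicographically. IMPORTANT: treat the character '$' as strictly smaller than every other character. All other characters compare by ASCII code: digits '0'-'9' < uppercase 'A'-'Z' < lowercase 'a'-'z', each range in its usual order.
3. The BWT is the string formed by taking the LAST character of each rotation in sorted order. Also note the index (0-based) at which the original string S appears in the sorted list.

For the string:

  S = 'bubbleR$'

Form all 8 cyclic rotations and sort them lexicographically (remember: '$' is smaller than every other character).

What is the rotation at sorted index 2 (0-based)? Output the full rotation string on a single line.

Answer: bbleR$bu

Derivation:
All 8 rotations (rotation i = S[i:]+S[:i]):
  rot[0] = bubbleR$
  rot[1] = ubbleR$b
  rot[2] = bbleR$bu
  rot[3] = bleR$bub
  rot[4] = leR$bubb
  rot[5] = eR$bubbl
  rot[6] = R$bubble
  rot[7] = $bubbleR
Sorted (with $ < everything):
  sorted[0] = $bubbleR
  sorted[1] = R$bubble
  sorted[2] = bbleR$bu
  sorted[3] = bleR$bub
  sorted[4] = bubbleR$
  sorted[5] = eR$bubbl
  sorted[6] = leR$bubb
  sorted[7] = ubbleR$b
sorted[2] = bbleR$bu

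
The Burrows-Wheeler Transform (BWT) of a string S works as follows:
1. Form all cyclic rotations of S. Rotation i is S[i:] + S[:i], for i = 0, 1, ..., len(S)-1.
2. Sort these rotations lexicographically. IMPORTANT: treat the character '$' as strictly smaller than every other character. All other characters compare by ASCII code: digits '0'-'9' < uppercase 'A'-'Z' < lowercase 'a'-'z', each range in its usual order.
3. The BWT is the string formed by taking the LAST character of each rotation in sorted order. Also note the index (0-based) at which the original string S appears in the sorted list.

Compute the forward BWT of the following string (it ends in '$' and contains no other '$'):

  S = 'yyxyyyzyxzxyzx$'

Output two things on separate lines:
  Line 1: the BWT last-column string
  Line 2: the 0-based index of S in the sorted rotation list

All 15 rotations (rotation i = S[i:]+S[:i]):
  rot[0] = yyxyyyzyxzxyzx$
  rot[1] = yxyyyzyxzxyzx$y
  rot[2] = xyyyzyxzxyzx$yy
  rot[3] = yyyzyxzxyzx$yyx
  rot[4] = yyzyxzxyzx$yyxy
  rot[5] = yzyxzxyzx$yyxyy
  rot[6] = zyxzxyzx$yyxyyy
  rot[7] = yxzxyzx$yyxyyyz
  rot[8] = xzxyzx$yyxyyyzy
  rot[9] = zxyzx$yyxyyyzyx
  rot[10] = xyzx$yyxyyyzyxz
  rot[11] = yzx$yyxyyyzyxzx
  rot[12] = zx$yyxyyyzyxzxy
  rot[13] = x$yyxyyyzyxzxyz
  rot[14] = $yyxyyyzyxzxyzx
Sorted (with $ < everything):
  sorted[0] = $yyxyyyzyxzxyzx  (last char: 'x')
  sorted[1] = x$yyxyyyzyxzxyz  (last char: 'z')
  sorted[2] = xyyyzyxzxyzx$yy  (last char: 'y')
  sorted[3] = xyzx$yyxyyyzyxz  (last char: 'z')
  sorted[4] = xzxyzx$yyxyyyzy  (last char: 'y')
  sorted[5] = yxyyyzyxzxyzx$y  (last char: 'y')
  sorted[6] = yxzxyzx$yyxyyyz  (last char: 'z')
  sorted[7] = yyxyyyzyxzxyzx$  (last char: '$')
  sorted[8] = yyyzyxzxyzx$yyx  (last char: 'x')
  sorted[9] = yyzyxzxyzx$yyxy  (last char: 'y')
  sorted[10] = yzx$yyxyyyzyxzx  (last char: 'x')
  sorted[11] = yzyxzxyzx$yyxyy  (last char: 'y')
  sorted[12] = zx$yyxyyyzyxzxy  (last char: 'y')
  sorted[13] = zxyzx$yyxyyyzyx  (last char: 'x')
  sorted[14] = zyxzxyzx$yyxyyy  (last char: 'y')
Last column: xzyzyyz$xyxyyxy
Original string S is at sorted index 7

Answer: xzyzyyz$xyxyyxy
7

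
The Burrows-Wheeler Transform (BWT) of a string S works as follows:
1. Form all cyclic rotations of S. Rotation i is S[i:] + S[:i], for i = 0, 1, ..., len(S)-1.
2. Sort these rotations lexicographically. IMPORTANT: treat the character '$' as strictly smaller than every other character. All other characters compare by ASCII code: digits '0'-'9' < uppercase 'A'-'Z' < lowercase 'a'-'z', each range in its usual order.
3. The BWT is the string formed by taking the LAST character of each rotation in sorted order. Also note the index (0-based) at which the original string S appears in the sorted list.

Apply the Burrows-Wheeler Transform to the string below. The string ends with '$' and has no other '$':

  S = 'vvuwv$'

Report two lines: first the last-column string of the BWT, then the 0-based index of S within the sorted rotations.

Answer: vvwv$u
4

Derivation:
All 6 rotations (rotation i = S[i:]+S[:i]):
  rot[0] = vvuwv$
  rot[1] = vuwv$v
  rot[2] = uwv$vv
  rot[3] = wv$vvu
  rot[4] = v$vvuw
  rot[5] = $vvuwv
Sorted (with $ < everything):
  sorted[0] = $vvuwv  (last char: 'v')
  sorted[1] = uwv$vv  (last char: 'v')
  sorted[2] = v$vvuw  (last char: 'w')
  sorted[3] = vuwv$v  (last char: 'v')
  sorted[4] = vvuwv$  (last char: '$')
  sorted[5] = wv$vvu  (last char: 'u')
Last column: vvwv$u
Original string S is at sorted index 4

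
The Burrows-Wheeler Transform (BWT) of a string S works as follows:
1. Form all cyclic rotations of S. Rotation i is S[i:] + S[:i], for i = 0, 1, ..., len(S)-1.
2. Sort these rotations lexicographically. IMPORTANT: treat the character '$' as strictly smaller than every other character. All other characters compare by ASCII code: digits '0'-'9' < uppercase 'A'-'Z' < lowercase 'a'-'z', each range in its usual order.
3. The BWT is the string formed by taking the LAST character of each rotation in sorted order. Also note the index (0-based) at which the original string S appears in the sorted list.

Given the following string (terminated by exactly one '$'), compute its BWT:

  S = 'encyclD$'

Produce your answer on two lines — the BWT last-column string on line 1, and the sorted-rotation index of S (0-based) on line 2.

All 8 rotations (rotation i = S[i:]+S[:i]):
  rot[0] = encyclD$
  rot[1] = ncyclD$e
  rot[2] = cyclD$en
  rot[3] = yclD$enc
  rot[4] = clD$ency
  rot[5] = lD$encyc
  rot[6] = D$encycl
  rot[7] = $encyclD
Sorted (with $ < everything):
  sorted[0] = $encyclD  (last char: 'D')
  sorted[1] = D$encycl  (last char: 'l')
  sorted[2] = clD$ency  (last char: 'y')
  sorted[3] = cyclD$en  (last char: 'n')
  sorted[4] = encyclD$  (last char: '$')
  sorted[5] = lD$encyc  (last char: 'c')
  sorted[6] = ncyclD$e  (last char: 'e')
  sorted[7] = yclD$enc  (last char: 'c')
Last column: Dlyn$cec
Original string S is at sorted index 4

Answer: Dlyn$cec
4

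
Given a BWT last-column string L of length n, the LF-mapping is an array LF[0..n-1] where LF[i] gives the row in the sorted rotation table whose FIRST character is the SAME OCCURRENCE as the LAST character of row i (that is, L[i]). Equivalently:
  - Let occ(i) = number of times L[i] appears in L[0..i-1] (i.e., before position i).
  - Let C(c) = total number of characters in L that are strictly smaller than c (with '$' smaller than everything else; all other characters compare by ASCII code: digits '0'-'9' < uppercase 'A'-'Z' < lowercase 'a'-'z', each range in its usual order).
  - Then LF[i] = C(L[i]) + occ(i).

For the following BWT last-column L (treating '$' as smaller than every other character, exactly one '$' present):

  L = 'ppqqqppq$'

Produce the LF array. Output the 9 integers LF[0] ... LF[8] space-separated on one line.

Char counts: '$':1, 'p':4, 'q':4
C (first-col start): C('$')=0, C('p')=1, C('q')=5
L[0]='p': occ=0, LF[0]=C('p')+0=1+0=1
L[1]='p': occ=1, LF[1]=C('p')+1=1+1=2
L[2]='q': occ=0, LF[2]=C('q')+0=5+0=5
L[3]='q': occ=1, LF[3]=C('q')+1=5+1=6
L[4]='q': occ=2, LF[4]=C('q')+2=5+2=7
L[5]='p': occ=2, LF[5]=C('p')+2=1+2=3
L[6]='p': occ=3, LF[6]=C('p')+3=1+3=4
L[7]='q': occ=3, LF[7]=C('q')+3=5+3=8
L[8]='$': occ=0, LF[8]=C('$')+0=0+0=0

Answer: 1 2 5 6 7 3 4 8 0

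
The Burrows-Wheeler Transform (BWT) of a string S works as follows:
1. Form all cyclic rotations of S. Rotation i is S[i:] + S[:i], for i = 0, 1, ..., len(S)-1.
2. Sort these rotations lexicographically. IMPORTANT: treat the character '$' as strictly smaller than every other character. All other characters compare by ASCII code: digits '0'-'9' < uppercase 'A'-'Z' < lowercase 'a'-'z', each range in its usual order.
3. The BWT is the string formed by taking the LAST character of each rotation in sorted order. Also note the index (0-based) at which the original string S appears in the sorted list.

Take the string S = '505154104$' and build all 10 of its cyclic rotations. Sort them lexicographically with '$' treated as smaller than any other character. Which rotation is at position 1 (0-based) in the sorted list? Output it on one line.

All 10 rotations (rotation i = S[i:]+S[:i]):
  rot[0] = 505154104$
  rot[1] = 05154104$5
  rot[2] = 5154104$50
  rot[3] = 154104$505
  rot[4] = 54104$5051
  rot[5] = 4104$50515
  rot[6] = 104$505154
  rot[7] = 04$5051541
  rot[8] = 4$50515410
  rot[9] = $505154104
Sorted (with $ < everything):
  sorted[0] = $505154104
  sorted[1] = 04$5051541
  sorted[2] = 05154104$5
  sorted[3] = 104$505154
  sorted[4] = 154104$505
  sorted[5] = 4$50515410
  sorted[6] = 4104$50515
  sorted[7] = 505154104$
  sorted[8] = 5154104$50
  sorted[9] = 54104$5051
sorted[1] = 04$5051541

Answer: 04$5051541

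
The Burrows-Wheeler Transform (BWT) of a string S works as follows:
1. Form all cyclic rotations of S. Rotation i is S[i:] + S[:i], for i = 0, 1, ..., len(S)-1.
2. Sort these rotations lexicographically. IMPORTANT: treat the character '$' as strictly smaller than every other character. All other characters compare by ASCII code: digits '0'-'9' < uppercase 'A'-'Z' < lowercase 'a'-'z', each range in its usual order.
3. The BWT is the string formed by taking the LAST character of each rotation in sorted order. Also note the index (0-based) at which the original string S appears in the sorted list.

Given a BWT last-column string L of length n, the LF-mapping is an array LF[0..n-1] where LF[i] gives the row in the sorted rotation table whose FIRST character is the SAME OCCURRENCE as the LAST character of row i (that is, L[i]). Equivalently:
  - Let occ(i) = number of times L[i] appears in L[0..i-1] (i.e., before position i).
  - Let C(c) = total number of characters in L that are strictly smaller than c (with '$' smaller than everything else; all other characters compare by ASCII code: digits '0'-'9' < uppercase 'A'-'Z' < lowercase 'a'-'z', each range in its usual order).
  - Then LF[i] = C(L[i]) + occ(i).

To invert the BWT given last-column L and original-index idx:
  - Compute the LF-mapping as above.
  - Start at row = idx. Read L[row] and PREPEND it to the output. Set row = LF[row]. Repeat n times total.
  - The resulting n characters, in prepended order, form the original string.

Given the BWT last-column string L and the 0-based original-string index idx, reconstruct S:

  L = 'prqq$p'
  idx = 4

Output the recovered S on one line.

Answer: qqprp$

Derivation:
LF mapping: 1 5 3 4 0 2
Walk LF starting at row 4, prepending L[row]:
  step 1: row=4, L[4]='$', prepend. Next row=LF[4]=0
  step 2: row=0, L[0]='p', prepend. Next row=LF[0]=1
  step 3: row=1, L[1]='r', prepend. Next row=LF[1]=5
  step 4: row=5, L[5]='p', prepend. Next row=LF[5]=2
  step 5: row=2, L[2]='q', prepend. Next row=LF[2]=3
  step 6: row=3, L[3]='q', prepend. Next row=LF[3]=4
Reversed output: qqprp$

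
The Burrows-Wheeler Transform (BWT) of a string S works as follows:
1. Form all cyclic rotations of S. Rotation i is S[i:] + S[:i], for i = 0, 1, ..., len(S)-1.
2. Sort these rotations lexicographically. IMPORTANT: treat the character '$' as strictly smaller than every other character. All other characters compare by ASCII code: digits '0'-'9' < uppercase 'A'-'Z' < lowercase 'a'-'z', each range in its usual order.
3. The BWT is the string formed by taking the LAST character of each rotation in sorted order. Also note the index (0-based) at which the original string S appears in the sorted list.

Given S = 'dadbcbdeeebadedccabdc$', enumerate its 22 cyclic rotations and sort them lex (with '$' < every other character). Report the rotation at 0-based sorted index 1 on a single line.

All 22 rotations (rotation i = S[i:]+S[:i]):
  rot[0] = dadbcbdeeebadedccabdc$
  rot[1] = adbcbdeeebadedccabdc$d
  rot[2] = dbcbdeeebadedccabdc$da
  rot[3] = bcbdeeebadedccabdc$dad
  rot[4] = cbdeeebadedccabdc$dadb
  rot[5] = bdeeebadedccabdc$dadbc
  rot[6] = deeebadedccabdc$dadbcb
  rot[7] = eeebadedccabdc$dadbcbd
  rot[8] = eebadedccabdc$dadbcbde
  rot[9] = ebadedccabdc$dadbcbdee
  rot[10] = badedccabdc$dadbcbdeee
  rot[11] = adedccabdc$dadbcbdeeeb
  rot[12] = dedccabdc$dadbcbdeeeba
  rot[13] = edccabdc$dadbcbdeeebad
  rot[14] = dccabdc$dadbcbdeeebade
  rot[15] = ccabdc$dadbcbdeeebaded
  rot[16] = cabdc$dadbcbdeeebadedc
  rot[17] = abdc$dadbcbdeeebadedcc
  rot[18] = bdc$dadbcbdeeebadedcca
  rot[19] = dc$dadbcbdeeebadedccab
  rot[20] = c$dadbcbdeeebadedccabd
  rot[21] = $dadbcbdeeebadedccabdc
Sorted (with $ < everything):
  sorted[0] = $dadbcbdeeebadedccabdc
  sorted[1] = abdc$dadbcbdeeebadedcc
  sorted[2] = adbcbdeeebadedccabdc$d
  sorted[3] = adedccabdc$dadbcbdeeeb
  sorted[4] = badedccabdc$dadbcbdeee
  sorted[5] = bcbdeeebadedccabdc$dad
  sorted[6] = bdc$dadbcbdeeebadedcca
  sorted[7] = bdeeebadedccabdc$dadbc
  sorted[8] = c$dadbcbdeeebadedccabd
  sorted[9] = cabdc$dadbcbdeeebadedc
  sorted[10] = cbdeeebadedccabdc$dadb
  sorted[11] = ccabdc$dadbcbdeeebaded
  sorted[12] = dadbcbdeeebadedccabdc$
  sorted[13] = dbcbdeeebadedccabdc$da
  sorted[14] = dc$dadbcbdeeebadedccab
  sorted[15] = dccabdc$dadbcbdeeebade
  sorted[16] = dedccabdc$dadbcbdeeeba
  sorted[17] = deeebadedccabdc$dadbcb
  sorted[18] = ebadedccabdc$dadbcbdee
  sorted[19] = edccabdc$dadbcbdeeebad
  sorted[20] = eebadedccabdc$dadbcbde
  sorted[21] = eeebadedccabdc$dadbcbd
sorted[1] = abdc$dadbcbdeeebadedcc

Answer: abdc$dadbcbdeeebadedcc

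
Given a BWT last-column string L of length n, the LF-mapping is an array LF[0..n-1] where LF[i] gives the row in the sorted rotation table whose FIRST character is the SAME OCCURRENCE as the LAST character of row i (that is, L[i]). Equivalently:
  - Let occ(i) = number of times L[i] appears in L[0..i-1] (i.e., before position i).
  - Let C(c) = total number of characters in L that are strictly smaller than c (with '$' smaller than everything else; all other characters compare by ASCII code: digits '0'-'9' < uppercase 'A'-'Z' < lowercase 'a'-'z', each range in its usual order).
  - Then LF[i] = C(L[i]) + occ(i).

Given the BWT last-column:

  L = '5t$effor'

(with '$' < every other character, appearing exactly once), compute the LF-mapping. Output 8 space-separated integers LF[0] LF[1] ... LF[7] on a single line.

Answer: 1 7 0 2 3 4 5 6

Derivation:
Char counts: '$':1, '5':1, 'e':1, 'f':2, 'o':1, 'r':1, 't':1
C (first-col start): C('$')=0, C('5')=1, C('e')=2, C('f')=3, C('o')=5, C('r')=6, C('t')=7
L[0]='5': occ=0, LF[0]=C('5')+0=1+0=1
L[1]='t': occ=0, LF[1]=C('t')+0=7+0=7
L[2]='$': occ=0, LF[2]=C('$')+0=0+0=0
L[3]='e': occ=0, LF[3]=C('e')+0=2+0=2
L[4]='f': occ=0, LF[4]=C('f')+0=3+0=3
L[5]='f': occ=1, LF[5]=C('f')+1=3+1=4
L[6]='o': occ=0, LF[6]=C('o')+0=5+0=5
L[7]='r': occ=0, LF[7]=C('r')+0=6+0=6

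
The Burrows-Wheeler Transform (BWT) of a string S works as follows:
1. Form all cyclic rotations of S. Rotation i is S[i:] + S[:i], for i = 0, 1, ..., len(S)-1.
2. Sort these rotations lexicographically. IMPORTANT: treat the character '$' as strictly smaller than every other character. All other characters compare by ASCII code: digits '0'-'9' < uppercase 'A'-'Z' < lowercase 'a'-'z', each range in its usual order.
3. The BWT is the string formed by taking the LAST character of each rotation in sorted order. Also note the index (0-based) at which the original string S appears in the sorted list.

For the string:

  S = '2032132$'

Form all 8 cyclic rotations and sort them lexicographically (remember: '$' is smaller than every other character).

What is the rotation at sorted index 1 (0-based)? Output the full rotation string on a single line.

All 8 rotations (rotation i = S[i:]+S[:i]):
  rot[0] = 2032132$
  rot[1] = 032132$2
  rot[2] = 32132$20
  rot[3] = 2132$203
  rot[4] = 132$2032
  rot[5] = 32$20321
  rot[6] = 2$203213
  rot[7] = $2032132
Sorted (with $ < everything):
  sorted[0] = $2032132
  sorted[1] = 032132$2
  sorted[2] = 132$2032
  sorted[3] = 2$203213
  sorted[4] = 2032132$
  sorted[5] = 2132$203
  sorted[6] = 32$20321
  sorted[7] = 32132$20
sorted[1] = 032132$2

Answer: 032132$2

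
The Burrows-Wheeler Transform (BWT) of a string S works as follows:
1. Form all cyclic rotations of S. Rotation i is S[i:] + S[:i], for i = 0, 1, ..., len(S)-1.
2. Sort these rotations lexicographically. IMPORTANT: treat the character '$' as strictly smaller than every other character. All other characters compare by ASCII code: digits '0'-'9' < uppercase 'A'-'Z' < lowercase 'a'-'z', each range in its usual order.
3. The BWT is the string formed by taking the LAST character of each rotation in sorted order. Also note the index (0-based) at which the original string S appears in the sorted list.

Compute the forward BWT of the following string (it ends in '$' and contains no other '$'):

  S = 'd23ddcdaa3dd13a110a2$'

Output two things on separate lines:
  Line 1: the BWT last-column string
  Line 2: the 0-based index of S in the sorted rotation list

Answer: 211adad1a230addd$cd33
16

Derivation:
All 21 rotations (rotation i = S[i:]+S[:i]):
  rot[0] = d23ddcdaa3dd13a110a2$
  rot[1] = 23ddcdaa3dd13a110a2$d
  rot[2] = 3ddcdaa3dd13a110a2$d2
  rot[3] = ddcdaa3dd13a110a2$d23
  rot[4] = dcdaa3dd13a110a2$d23d
  rot[5] = cdaa3dd13a110a2$d23dd
  rot[6] = daa3dd13a110a2$d23ddc
  rot[7] = aa3dd13a110a2$d23ddcd
  rot[8] = a3dd13a110a2$d23ddcda
  rot[9] = 3dd13a110a2$d23ddcdaa
  rot[10] = dd13a110a2$d23ddcdaa3
  rot[11] = d13a110a2$d23ddcdaa3d
  rot[12] = 13a110a2$d23ddcdaa3dd
  rot[13] = 3a110a2$d23ddcdaa3dd1
  rot[14] = a110a2$d23ddcdaa3dd13
  rot[15] = 110a2$d23ddcdaa3dd13a
  rot[16] = 10a2$d23ddcdaa3dd13a1
  rot[17] = 0a2$d23ddcdaa3dd13a11
  rot[18] = a2$d23ddcdaa3dd13a110
  rot[19] = 2$d23ddcdaa3dd13a110a
  rot[20] = $d23ddcdaa3dd13a110a2
Sorted (with $ < everything):
  sorted[0] = $d23ddcdaa3dd13a110a2  (last char: '2')
  sorted[1] = 0a2$d23ddcdaa3dd13a11  (last char: '1')
  sorted[2] = 10a2$d23ddcdaa3dd13a1  (last char: '1')
  sorted[3] = 110a2$d23ddcdaa3dd13a  (last char: 'a')
  sorted[4] = 13a110a2$d23ddcdaa3dd  (last char: 'd')
  sorted[5] = 2$d23ddcdaa3dd13a110a  (last char: 'a')
  sorted[6] = 23ddcdaa3dd13a110a2$d  (last char: 'd')
  sorted[7] = 3a110a2$d23ddcdaa3dd1  (last char: '1')
  sorted[8] = 3dd13a110a2$d23ddcdaa  (last char: 'a')
  sorted[9] = 3ddcdaa3dd13a110a2$d2  (last char: '2')
  sorted[10] = a110a2$d23ddcdaa3dd13  (last char: '3')
  sorted[11] = a2$d23ddcdaa3dd13a110  (last char: '0')
  sorted[12] = a3dd13a110a2$d23ddcda  (last char: 'a')
  sorted[13] = aa3dd13a110a2$d23ddcd  (last char: 'd')
  sorted[14] = cdaa3dd13a110a2$d23dd  (last char: 'd')
  sorted[15] = d13a110a2$d23ddcdaa3d  (last char: 'd')
  sorted[16] = d23ddcdaa3dd13a110a2$  (last char: '$')
  sorted[17] = daa3dd13a110a2$d23ddc  (last char: 'c')
  sorted[18] = dcdaa3dd13a110a2$d23d  (last char: 'd')
  sorted[19] = dd13a110a2$d23ddcdaa3  (last char: '3')
  sorted[20] = ddcdaa3dd13a110a2$d23  (last char: '3')
Last column: 211adad1a230addd$cd33
Original string S is at sorted index 16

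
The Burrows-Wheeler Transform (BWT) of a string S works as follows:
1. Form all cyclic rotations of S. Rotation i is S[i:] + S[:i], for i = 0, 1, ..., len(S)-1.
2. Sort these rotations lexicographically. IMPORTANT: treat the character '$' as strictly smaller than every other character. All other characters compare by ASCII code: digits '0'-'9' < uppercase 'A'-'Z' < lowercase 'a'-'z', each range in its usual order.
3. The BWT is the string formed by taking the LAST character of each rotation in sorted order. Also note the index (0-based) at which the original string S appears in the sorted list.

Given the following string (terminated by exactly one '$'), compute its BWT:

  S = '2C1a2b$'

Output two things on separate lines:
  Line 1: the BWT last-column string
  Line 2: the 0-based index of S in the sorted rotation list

Answer: bC$a212
2

Derivation:
All 7 rotations (rotation i = S[i:]+S[:i]):
  rot[0] = 2C1a2b$
  rot[1] = C1a2b$2
  rot[2] = 1a2b$2C
  rot[3] = a2b$2C1
  rot[4] = 2b$2C1a
  rot[5] = b$2C1a2
  rot[6] = $2C1a2b
Sorted (with $ < everything):
  sorted[0] = $2C1a2b  (last char: 'b')
  sorted[1] = 1a2b$2C  (last char: 'C')
  sorted[2] = 2C1a2b$  (last char: '$')
  sorted[3] = 2b$2C1a  (last char: 'a')
  sorted[4] = C1a2b$2  (last char: '2')
  sorted[5] = a2b$2C1  (last char: '1')
  sorted[6] = b$2C1a2  (last char: '2')
Last column: bC$a212
Original string S is at sorted index 2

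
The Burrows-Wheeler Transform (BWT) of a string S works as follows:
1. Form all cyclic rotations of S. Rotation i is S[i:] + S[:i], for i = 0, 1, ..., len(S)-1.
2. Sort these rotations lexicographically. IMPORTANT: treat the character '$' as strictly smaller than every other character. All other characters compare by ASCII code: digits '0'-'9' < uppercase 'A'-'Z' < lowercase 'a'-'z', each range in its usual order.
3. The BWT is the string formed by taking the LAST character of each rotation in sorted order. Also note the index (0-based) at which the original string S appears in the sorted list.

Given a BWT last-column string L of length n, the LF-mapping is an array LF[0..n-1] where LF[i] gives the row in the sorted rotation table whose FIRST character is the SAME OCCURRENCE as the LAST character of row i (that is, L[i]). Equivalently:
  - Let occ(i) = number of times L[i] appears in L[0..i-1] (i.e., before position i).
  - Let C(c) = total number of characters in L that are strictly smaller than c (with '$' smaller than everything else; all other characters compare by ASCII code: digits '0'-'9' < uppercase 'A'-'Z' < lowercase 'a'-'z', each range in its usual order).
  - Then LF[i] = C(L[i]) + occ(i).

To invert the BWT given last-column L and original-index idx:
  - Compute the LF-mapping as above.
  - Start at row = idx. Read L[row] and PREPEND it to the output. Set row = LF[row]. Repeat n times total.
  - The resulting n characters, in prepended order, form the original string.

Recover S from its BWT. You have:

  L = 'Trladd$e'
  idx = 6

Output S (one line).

Answer: ladderT$

Derivation:
LF mapping: 1 7 6 2 3 4 0 5
Walk LF starting at row 6, prepending L[row]:
  step 1: row=6, L[6]='$', prepend. Next row=LF[6]=0
  step 2: row=0, L[0]='T', prepend. Next row=LF[0]=1
  step 3: row=1, L[1]='r', prepend. Next row=LF[1]=7
  step 4: row=7, L[7]='e', prepend. Next row=LF[7]=5
  step 5: row=5, L[5]='d', prepend. Next row=LF[5]=4
  step 6: row=4, L[4]='d', prepend. Next row=LF[4]=3
  step 7: row=3, L[3]='a', prepend. Next row=LF[3]=2
  step 8: row=2, L[2]='l', prepend. Next row=LF[2]=6
Reversed output: ladderT$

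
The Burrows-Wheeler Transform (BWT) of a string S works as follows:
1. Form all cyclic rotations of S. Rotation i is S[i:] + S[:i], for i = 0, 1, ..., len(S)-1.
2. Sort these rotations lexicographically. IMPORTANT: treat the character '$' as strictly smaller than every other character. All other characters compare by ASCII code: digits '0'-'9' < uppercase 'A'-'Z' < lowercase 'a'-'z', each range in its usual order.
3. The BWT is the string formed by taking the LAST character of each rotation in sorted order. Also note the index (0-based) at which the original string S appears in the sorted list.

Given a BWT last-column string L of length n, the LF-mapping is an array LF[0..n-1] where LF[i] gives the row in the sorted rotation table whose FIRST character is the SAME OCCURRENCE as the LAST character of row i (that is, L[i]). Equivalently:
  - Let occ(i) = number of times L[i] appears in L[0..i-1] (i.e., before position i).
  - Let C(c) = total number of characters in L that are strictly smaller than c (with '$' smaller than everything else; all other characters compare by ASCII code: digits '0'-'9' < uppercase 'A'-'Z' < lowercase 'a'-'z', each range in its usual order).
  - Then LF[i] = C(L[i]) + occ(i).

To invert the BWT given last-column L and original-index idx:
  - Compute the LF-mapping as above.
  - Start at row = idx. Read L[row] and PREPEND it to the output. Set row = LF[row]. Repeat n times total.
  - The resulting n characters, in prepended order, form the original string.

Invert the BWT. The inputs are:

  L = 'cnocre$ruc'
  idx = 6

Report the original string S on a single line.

Answer: occurrenc$

Derivation:
LF mapping: 1 5 6 2 7 4 0 8 9 3
Walk LF starting at row 6, prepending L[row]:
  step 1: row=6, L[6]='$', prepend. Next row=LF[6]=0
  step 2: row=0, L[0]='c', prepend. Next row=LF[0]=1
  step 3: row=1, L[1]='n', prepend. Next row=LF[1]=5
  step 4: row=5, L[5]='e', prepend. Next row=LF[5]=4
  step 5: row=4, L[4]='r', prepend. Next row=LF[4]=7
  step 6: row=7, L[7]='r', prepend. Next row=LF[7]=8
  step 7: row=8, L[8]='u', prepend. Next row=LF[8]=9
  step 8: row=9, L[9]='c', prepend. Next row=LF[9]=3
  step 9: row=3, L[3]='c', prepend. Next row=LF[3]=2
  step 10: row=2, L[2]='o', prepend. Next row=LF[2]=6
Reversed output: occurrenc$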